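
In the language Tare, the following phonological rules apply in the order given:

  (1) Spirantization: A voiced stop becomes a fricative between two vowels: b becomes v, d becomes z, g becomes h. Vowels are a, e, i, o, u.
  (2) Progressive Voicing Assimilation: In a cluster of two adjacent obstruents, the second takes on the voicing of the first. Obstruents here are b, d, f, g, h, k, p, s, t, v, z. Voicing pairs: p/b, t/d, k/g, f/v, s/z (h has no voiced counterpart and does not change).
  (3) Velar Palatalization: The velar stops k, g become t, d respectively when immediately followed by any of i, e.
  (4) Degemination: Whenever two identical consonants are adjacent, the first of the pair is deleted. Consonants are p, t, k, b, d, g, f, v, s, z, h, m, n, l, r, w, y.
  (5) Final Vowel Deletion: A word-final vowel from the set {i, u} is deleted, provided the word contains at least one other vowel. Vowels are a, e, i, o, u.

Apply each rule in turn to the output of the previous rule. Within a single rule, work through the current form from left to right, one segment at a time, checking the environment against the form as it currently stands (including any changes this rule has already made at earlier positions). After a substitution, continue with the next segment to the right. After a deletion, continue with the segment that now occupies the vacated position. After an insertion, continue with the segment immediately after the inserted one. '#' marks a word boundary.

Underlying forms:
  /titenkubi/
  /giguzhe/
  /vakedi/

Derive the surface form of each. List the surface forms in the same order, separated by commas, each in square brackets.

[titenkuv], [dihuzhe], [vatez]

/titenkubi/:
  (1) Spirantization: [titenkubi] → [titenkuvi]
  (2) Progressive Voicing Assimilation: no change — [titenkuvi]
  (3) Velar Palatalization: no change — [titenkuvi]
  (4) Degemination: no change — [titenkuvi]
  (5) Final Vowel Deletion: [titenkuvi] → [titenkuv]
/giguzhe/:
  (1) Spirantization: [giguzhe] → [gihuzhe]
  (2) Progressive Voicing Assimilation: no change — [gihuzhe]
  (3) Velar Palatalization: [gihuzhe] → [dihuzhe]
  (4) Degemination: no change — [dihuzhe]
  (5) Final Vowel Deletion: no change — [dihuzhe]
/vakedi/:
  (1) Spirantization: [vakedi] → [vakezi]
  (2) Progressive Voicing Assimilation: no change — [vakezi]
  (3) Velar Palatalization: [vakezi] → [vatezi]
  (4) Degemination: no change — [vatezi]
  (5) Final Vowel Deletion: [vatezi] → [vatez]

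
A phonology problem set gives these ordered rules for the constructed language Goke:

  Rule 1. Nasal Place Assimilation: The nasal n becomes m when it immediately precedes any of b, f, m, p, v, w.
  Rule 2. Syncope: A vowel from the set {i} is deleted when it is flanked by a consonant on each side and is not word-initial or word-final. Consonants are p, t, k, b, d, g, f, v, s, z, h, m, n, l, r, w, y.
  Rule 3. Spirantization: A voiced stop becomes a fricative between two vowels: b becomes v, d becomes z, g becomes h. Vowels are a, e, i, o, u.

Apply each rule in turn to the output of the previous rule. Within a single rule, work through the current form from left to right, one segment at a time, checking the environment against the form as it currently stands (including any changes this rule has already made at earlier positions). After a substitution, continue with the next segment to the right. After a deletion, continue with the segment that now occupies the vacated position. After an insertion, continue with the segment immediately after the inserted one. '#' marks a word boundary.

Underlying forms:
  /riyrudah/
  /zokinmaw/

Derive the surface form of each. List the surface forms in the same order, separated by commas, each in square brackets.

/riyrudah/:
  Rule 1 Nasal Place Assimilation: no change — [riyrudah]
  Rule 2 Syncope: [riyrudah] → [ryrudah]
  Rule 3 Spirantization: [ryrudah] → [ryruzah]
/zokinmaw/:
  Rule 1 Nasal Place Assimilation: [zokinmaw] → [zokimmaw]
  Rule 2 Syncope: [zokimmaw] → [zokmmaw]
  Rule 3 Spirantization: no change — [zokmmaw]

[ryruzah], [zokmmaw]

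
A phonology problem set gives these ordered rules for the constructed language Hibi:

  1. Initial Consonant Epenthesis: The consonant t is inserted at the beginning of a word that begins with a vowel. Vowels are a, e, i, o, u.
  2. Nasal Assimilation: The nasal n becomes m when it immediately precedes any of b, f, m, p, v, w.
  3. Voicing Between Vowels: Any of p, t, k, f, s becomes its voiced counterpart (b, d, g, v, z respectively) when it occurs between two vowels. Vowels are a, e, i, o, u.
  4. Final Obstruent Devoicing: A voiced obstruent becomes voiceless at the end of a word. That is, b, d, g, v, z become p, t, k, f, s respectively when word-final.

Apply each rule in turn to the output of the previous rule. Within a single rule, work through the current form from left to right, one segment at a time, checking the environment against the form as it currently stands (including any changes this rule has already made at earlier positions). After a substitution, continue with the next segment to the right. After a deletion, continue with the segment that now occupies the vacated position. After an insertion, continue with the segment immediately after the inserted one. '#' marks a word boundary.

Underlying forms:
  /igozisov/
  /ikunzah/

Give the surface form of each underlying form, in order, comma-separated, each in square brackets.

[tigozizof], [tigunzah]

/igozisov/:
  1 Initial Consonant Epenthesis: [igozisov] → [tigozisov]
  2 Nasal Assimilation: no change — [tigozisov]
  3 Voicing Between Vowels: [tigozisov] → [tigozizov]
  4 Final Obstruent Devoicing: [tigozizov] → [tigozizof]
/ikunzah/:
  1 Initial Consonant Epenthesis: [ikunzah] → [tikunzah]
  2 Nasal Assimilation: no change — [tikunzah]
  3 Voicing Between Vowels: [tikunzah] → [tigunzah]
  4 Final Obstruent Devoicing: no change — [tigunzah]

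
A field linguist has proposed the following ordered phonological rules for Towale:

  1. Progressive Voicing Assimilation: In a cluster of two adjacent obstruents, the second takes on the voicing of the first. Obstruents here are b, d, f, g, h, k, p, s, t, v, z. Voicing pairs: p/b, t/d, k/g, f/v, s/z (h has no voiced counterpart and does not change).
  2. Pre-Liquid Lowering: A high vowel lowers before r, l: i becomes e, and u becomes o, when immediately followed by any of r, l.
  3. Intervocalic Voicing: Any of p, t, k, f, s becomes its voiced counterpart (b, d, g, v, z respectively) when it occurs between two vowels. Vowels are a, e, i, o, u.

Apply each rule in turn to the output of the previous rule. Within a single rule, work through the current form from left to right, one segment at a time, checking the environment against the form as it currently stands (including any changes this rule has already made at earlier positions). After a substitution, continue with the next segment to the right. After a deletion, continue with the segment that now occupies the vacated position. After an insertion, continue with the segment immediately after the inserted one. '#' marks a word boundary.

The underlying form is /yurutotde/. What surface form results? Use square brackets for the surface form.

[yorudotte]

1 Progressive Voicing Assimilation: [yurutotde] → [yurutotte]
2 Pre-Liquid Lowering: [yurutotte] → [yorutotte]
3 Intervocalic Voicing: [yorutotte] → [yorudotte]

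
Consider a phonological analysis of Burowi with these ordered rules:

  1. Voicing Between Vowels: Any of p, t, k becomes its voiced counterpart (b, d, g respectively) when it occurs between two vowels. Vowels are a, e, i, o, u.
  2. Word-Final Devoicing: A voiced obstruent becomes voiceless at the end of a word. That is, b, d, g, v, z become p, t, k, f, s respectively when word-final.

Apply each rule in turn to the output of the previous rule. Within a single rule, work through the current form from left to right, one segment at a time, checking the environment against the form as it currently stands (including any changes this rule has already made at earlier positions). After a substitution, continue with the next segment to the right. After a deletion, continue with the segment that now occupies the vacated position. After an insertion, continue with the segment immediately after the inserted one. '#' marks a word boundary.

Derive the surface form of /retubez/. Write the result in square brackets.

1 Voicing Between Vowels: [retubez] → [redubez]
2 Word-Final Devoicing: [redubez] → [redubes]

[redubes]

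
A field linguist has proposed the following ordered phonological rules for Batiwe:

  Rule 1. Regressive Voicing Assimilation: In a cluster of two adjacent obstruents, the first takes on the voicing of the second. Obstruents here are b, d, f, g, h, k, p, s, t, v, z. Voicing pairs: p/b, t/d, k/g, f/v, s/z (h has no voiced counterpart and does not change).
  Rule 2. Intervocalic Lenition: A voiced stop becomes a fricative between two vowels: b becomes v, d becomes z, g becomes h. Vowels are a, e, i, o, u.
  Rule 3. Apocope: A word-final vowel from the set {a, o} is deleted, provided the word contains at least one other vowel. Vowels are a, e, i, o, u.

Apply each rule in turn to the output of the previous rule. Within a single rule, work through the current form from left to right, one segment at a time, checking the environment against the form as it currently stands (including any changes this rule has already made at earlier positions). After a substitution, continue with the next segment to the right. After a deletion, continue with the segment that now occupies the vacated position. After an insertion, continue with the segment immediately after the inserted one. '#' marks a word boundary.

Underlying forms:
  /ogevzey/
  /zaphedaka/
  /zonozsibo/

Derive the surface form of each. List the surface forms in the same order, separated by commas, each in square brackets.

/ogevzey/:
  Rule 1 Regressive Voicing Assimilation: no change — [ogevzey]
  Rule 2 Intervocalic Lenition: [ogevzey] → [ohevzey]
  Rule 3 Apocope: no change — [ohevzey]
/zaphedaka/:
  Rule 1 Regressive Voicing Assimilation: no change — [zaphedaka]
  Rule 2 Intervocalic Lenition: [zaphedaka] → [zaphezaka]
  Rule 3 Apocope: [zaphezaka] → [zaphezak]
/zonozsibo/:
  Rule 1 Regressive Voicing Assimilation: [zonozsibo] → [zonossibo]
  Rule 2 Intervocalic Lenition: [zonossibo] → [zonossivo]
  Rule 3 Apocope: [zonossivo] → [zonossiv]

[ohevzey], [zaphezak], [zonossiv]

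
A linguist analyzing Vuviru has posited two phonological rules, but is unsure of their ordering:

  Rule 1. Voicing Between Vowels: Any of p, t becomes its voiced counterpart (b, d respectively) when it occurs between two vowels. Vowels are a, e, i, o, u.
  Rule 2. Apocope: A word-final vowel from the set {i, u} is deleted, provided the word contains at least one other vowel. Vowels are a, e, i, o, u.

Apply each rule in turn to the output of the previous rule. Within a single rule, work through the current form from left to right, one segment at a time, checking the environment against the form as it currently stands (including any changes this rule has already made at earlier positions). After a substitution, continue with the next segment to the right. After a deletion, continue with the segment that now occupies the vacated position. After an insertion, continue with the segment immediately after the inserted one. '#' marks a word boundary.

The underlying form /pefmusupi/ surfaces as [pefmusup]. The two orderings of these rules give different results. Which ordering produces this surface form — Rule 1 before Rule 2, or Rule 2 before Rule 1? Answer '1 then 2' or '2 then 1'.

Order 1 then 2:
  1 Voicing Between Vowels: [pefmusupi] → [pefmusubi]
  2 Apocope: [pefmusubi] → [pefmusub]
  result: [pefmusub]
Order 2 then 1:
  2 Apocope: [pefmusupi] → [pefmusup]
  1 Voicing Between Vowels: no change — [pefmusup]
  result: [pefmusup]

2 then 1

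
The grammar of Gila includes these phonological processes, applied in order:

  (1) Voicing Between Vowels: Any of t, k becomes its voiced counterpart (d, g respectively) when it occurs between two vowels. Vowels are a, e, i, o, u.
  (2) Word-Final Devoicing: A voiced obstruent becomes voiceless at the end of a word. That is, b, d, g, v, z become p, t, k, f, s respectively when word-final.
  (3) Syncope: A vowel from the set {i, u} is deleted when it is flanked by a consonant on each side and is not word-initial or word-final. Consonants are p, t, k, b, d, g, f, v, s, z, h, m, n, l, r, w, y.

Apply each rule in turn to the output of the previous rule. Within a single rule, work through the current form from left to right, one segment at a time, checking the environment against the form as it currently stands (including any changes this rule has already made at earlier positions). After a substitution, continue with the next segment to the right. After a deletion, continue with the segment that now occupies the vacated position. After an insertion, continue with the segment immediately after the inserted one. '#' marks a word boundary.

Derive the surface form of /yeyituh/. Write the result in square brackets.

[yeydh]

(1) Voicing Between Vowels: [yeyituh] → [yeyiduh]
(2) Word-Final Devoicing: no change — [yeyiduh]
(3) Syncope: [yeyiduh] → [yeydh]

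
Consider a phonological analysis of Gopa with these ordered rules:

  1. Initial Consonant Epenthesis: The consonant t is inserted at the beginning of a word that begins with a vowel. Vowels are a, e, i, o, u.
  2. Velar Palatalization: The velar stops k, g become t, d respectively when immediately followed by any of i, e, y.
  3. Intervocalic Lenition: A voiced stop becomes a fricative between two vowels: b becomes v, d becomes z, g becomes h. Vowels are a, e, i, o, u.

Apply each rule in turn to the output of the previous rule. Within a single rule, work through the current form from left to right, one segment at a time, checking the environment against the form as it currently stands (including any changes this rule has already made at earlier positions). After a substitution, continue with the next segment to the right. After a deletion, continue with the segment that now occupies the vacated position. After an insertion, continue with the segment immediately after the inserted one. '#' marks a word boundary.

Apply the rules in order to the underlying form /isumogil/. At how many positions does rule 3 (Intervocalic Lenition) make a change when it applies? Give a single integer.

1

1 Initial Consonant Epenthesis: [isumogil] → [tisumogil]
2 Velar Palatalization: [tisumogil] → [tisumodil]
3 Intervocalic Lenition: [tisumodil] → [tisumozil]
Rule 3 changed 1 position(s).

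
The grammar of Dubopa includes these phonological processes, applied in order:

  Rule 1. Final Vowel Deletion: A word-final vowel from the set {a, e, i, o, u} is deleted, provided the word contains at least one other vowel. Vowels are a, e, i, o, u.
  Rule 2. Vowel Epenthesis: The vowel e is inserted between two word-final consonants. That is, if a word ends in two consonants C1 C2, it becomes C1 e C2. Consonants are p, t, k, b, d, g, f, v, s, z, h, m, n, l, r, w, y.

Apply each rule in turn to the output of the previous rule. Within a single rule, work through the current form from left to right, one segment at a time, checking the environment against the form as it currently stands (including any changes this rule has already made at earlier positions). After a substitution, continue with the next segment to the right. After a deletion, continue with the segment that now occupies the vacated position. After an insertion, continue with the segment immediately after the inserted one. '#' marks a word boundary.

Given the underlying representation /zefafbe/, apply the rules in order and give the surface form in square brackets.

[zefafeb]

Rule 1 Final Vowel Deletion: [zefafbe] → [zefafb]
Rule 2 Vowel Epenthesis: [zefafb] → [zefafeb]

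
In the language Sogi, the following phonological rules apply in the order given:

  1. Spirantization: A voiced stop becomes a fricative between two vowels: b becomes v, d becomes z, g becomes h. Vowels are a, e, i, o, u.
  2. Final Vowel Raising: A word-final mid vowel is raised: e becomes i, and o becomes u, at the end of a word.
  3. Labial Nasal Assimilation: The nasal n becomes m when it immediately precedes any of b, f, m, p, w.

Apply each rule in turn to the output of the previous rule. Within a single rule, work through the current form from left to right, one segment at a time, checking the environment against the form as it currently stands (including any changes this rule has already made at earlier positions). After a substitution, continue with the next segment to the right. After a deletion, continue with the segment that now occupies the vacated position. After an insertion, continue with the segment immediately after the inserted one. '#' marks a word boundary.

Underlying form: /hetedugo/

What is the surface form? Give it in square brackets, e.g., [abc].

[hetezuhu]

1 Spirantization: [hetedugo] → [hetezuho]
2 Final Vowel Raising: [hetezuho] → [hetezuhu]
3 Labial Nasal Assimilation: no change — [hetezuhu]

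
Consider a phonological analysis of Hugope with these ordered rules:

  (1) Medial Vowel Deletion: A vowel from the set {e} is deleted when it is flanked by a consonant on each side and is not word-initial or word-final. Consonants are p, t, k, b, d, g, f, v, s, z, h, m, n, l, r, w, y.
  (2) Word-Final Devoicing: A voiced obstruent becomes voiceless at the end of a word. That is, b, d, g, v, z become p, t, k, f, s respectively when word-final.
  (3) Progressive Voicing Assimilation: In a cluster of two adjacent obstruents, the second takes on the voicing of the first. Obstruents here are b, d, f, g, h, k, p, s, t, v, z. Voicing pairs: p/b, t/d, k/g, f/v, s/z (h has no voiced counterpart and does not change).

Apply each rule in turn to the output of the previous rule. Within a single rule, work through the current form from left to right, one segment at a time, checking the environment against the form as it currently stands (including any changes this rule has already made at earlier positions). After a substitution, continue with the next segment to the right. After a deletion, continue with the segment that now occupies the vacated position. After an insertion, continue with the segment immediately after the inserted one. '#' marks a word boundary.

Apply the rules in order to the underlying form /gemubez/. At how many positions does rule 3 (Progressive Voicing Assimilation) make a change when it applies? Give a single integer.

(1) Medial Vowel Deletion: [gemubez] → [gmubz]
(2) Word-Final Devoicing: [gmubz] → [gmubs]
(3) Progressive Voicing Assimilation: [gmubs] → [gmubz]
Rule 3 changed 1 position(s).

1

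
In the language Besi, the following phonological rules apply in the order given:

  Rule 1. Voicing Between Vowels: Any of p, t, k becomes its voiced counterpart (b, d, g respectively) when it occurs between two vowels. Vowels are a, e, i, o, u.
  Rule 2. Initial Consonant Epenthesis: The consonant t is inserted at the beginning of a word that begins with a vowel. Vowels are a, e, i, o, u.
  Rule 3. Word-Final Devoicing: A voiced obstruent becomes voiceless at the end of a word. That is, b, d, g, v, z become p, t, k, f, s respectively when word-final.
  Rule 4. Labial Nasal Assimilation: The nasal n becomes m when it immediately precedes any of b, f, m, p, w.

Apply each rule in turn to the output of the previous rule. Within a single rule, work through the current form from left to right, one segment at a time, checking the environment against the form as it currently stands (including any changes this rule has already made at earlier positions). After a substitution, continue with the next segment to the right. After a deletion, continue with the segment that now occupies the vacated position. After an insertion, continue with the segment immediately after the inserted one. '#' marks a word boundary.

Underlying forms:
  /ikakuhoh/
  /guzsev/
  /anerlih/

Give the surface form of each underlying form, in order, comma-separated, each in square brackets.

[tigaguhoh], [guzsef], [tanerlih]

/ikakuhoh/:
  Rule 1 Voicing Between Vowels: [ikakuhoh] → [igaguhoh]
  Rule 2 Initial Consonant Epenthesis: [igaguhoh] → [tigaguhoh]
  Rule 3 Word-Final Devoicing: no change — [tigaguhoh]
  Rule 4 Labial Nasal Assimilation: no change — [tigaguhoh]
/guzsev/:
  Rule 1 Voicing Between Vowels: no change — [guzsev]
  Rule 2 Initial Consonant Epenthesis: no change — [guzsev]
  Rule 3 Word-Final Devoicing: [guzsev] → [guzsef]
  Rule 4 Labial Nasal Assimilation: no change — [guzsef]
/anerlih/:
  Rule 1 Voicing Between Vowels: no change — [anerlih]
  Rule 2 Initial Consonant Epenthesis: [anerlih] → [tanerlih]
  Rule 3 Word-Final Devoicing: no change — [tanerlih]
  Rule 4 Labial Nasal Assimilation: no change — [tanerlih]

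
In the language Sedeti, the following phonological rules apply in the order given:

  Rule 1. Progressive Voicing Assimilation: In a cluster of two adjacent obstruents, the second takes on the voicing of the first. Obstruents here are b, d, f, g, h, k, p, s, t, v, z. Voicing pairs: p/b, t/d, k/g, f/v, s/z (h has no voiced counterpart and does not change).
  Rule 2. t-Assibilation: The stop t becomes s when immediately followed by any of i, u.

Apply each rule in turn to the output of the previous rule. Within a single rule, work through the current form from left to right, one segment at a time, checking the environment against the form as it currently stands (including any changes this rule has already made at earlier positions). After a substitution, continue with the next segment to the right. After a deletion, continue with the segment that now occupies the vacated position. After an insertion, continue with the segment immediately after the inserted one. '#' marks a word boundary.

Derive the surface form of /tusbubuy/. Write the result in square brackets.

[suspubuy]

Rule 1 Progressive Voicing Assimilation: [tusbubuy] → [tuspubuy]
Rule 2 t-Assibilation: [tuspubuy] → [suspubuy]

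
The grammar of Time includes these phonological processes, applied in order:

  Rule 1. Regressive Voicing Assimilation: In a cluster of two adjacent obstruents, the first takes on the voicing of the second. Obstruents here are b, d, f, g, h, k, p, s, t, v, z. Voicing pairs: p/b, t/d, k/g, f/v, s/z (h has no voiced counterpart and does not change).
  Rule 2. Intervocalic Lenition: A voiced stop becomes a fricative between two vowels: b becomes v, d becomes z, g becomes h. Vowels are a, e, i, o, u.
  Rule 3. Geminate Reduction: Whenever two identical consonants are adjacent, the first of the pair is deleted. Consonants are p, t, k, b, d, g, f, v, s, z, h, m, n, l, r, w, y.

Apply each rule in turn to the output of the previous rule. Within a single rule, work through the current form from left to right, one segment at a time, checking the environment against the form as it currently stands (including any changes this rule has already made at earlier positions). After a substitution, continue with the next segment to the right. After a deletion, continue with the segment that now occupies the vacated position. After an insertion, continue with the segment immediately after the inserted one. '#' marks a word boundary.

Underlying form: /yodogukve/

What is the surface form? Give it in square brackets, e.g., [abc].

[yozohugve]

Rule 1 Regressive Voicing Assimilation: [yodogukve] → [yodogugve]
Rule 2 Intervocalic Lenition: [yodogugve] → [yozohugve]
Rule 3 Geminate Reduction: no change — [yozohugve]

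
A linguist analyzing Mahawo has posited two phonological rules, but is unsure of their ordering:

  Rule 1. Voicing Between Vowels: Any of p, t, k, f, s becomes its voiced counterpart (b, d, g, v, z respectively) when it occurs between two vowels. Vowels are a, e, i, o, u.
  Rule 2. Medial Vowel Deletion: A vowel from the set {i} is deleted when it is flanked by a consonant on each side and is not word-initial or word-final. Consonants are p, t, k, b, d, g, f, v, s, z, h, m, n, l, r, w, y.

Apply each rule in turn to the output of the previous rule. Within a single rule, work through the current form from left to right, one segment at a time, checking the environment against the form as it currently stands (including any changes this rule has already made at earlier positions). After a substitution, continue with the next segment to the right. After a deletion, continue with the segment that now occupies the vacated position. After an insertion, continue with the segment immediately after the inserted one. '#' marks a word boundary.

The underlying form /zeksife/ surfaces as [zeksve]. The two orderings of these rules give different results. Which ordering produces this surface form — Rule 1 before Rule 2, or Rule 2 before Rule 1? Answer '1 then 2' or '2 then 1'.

1 then 2

Order 1 then 2:
  1 Voicing Between Vowels: [zeksife] → [zeksive]
  2 Medial Vowel Deletion: [zeksive] → [zeksve]
  result: [zeksve]
Order 2 then 1:
  2 Medial Vowel Deletion: [zeksife] → [zeksfe]
  1 Voicing Between Vowels: no change — [zeksfe]
  result: [zeksfe]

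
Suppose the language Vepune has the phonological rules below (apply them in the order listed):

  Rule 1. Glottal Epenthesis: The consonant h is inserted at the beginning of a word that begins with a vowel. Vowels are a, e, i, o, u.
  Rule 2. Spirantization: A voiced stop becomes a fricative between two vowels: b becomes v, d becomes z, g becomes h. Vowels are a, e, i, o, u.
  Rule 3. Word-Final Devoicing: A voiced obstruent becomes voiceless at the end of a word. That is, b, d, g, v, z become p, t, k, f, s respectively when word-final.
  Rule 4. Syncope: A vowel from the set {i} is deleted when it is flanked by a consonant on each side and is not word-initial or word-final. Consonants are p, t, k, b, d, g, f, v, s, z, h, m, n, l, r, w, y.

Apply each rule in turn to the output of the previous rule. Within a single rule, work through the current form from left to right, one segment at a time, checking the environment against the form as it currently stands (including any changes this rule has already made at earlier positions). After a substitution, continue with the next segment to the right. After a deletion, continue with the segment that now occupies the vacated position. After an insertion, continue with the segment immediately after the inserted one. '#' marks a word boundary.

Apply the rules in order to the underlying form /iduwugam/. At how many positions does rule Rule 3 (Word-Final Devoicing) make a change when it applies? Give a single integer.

0

Rule 1 Glottal Epenthesis: [iduwugam] → [hiduwugam]
Rule 2 Spirantization: [hiduwugam] → [hizuwuham]
Rule 3 Word-Final Devoicing: no change — [hizuwuham]
Rule 4 Syncope: [hizuwuham] → [hzuwuham]
Rule Rule 3 changed 0 position(s).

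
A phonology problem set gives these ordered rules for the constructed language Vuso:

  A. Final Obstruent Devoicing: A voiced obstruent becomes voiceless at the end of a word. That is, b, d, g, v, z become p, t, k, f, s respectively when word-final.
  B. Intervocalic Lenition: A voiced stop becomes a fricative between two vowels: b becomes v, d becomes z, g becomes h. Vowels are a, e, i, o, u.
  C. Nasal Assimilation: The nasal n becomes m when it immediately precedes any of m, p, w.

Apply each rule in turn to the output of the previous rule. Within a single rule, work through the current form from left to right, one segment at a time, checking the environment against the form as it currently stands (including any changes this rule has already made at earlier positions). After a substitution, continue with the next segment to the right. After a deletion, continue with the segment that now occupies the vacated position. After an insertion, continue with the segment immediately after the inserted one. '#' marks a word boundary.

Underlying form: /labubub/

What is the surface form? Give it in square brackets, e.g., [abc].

A Final Obstruent Devoicing: [labubub] → [labubup]
B Intervocalic Lenition: [labubup] → [lavuvup]
C Nasal Assimilation: no change — [lavuvup]

[lavuvup]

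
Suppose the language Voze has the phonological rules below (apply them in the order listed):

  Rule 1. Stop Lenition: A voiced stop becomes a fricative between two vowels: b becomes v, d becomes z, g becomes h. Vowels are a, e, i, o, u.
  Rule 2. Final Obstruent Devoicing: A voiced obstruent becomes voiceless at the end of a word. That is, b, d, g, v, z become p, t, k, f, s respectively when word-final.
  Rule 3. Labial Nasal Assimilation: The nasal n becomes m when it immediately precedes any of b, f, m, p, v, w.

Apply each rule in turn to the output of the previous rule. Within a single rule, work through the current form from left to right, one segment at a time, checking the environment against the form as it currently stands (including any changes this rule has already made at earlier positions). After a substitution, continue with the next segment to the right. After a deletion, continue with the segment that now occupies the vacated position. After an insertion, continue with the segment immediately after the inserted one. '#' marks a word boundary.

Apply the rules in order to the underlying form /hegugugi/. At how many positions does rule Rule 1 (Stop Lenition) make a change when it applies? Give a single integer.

Rule 1 Stop Lenition: [hegugugi] → [hehuhuhi]
Rule 2 Final Obstruent Devoicing: no change — [hehuhuhi]
Rule 3 Labial Nasal Assimilation: no change — [hehuhuhi]
Rule Rule 1 changed 3 position(s).

3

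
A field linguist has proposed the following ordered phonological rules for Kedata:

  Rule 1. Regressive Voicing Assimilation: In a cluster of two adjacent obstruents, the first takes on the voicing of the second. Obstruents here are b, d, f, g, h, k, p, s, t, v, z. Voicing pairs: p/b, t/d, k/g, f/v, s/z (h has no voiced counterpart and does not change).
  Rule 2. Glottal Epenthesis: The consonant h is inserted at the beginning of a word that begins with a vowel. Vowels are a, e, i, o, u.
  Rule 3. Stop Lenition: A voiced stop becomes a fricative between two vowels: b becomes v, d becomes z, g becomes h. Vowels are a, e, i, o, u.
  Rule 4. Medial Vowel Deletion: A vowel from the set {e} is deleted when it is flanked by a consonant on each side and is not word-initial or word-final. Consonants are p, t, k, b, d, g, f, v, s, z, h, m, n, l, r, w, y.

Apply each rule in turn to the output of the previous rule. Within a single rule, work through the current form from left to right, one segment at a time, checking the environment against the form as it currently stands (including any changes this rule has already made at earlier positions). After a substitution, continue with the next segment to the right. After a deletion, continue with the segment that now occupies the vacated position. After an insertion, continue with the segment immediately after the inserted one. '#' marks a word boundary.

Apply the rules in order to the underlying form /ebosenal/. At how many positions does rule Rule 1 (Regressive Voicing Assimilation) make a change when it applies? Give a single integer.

0

Rule 1 Regressive Voicing Assimilation: no change — [ebosenal]
Rule 2 Glottal Epenthesis: [ebosenal] → [hebosenal]
Rule 3 Stop Lenition: [hebosenal] → [hevosenal]
Rule 4 Medial Vowel Deletion: [hevosenal] → [hvosnal]
Rule Rule 1 changed 0 position(s).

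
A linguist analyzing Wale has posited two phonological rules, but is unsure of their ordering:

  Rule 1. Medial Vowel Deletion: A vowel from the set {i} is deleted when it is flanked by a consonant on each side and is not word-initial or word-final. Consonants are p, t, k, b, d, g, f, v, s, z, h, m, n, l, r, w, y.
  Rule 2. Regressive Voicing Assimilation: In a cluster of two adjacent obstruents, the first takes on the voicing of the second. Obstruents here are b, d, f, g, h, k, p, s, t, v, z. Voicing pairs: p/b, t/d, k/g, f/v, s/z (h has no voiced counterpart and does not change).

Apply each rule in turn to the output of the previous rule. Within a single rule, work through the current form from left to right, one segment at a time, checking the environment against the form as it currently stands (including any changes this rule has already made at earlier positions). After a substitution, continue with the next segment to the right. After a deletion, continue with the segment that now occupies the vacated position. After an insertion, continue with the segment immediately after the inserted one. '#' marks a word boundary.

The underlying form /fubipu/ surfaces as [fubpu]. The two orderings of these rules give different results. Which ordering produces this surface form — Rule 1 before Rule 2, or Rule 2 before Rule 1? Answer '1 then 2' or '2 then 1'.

2 then 1

Order 1 then 2:
  1 Medial Vowel Deletion: [fubipu] → [fubpu]
  2 Regressive Voicing Assimilation: [fubpu] → [fuppu]
  result: [fuppu]
Order 2 then 1:
  2 Regressive Voicing Assimilation: no change — [fubipu]
  1 Medial Vowel Deletion: [fubipu] → [fubpu]
  result: [fubpu]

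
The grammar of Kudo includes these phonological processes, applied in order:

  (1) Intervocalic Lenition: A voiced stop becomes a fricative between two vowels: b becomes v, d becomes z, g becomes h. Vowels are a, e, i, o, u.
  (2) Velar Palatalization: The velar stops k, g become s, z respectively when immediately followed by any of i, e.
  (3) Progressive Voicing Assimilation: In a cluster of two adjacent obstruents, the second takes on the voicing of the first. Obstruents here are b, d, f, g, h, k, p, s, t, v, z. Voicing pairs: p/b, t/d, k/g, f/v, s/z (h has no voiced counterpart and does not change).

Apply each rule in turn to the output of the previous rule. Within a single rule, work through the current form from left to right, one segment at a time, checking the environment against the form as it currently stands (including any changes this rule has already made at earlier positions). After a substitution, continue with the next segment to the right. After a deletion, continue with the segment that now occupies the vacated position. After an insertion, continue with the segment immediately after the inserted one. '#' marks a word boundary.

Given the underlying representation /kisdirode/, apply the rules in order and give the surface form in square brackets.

(1) Intervocalic Lenition: [kisdirode] → [kisdiroze]
(2) Velar Palatalization: [kisdiroze] → [sisdiroze]
(3) Progressive Voicing Assimilation: [sisdiroze] → [sistiroze]

[sistiroze]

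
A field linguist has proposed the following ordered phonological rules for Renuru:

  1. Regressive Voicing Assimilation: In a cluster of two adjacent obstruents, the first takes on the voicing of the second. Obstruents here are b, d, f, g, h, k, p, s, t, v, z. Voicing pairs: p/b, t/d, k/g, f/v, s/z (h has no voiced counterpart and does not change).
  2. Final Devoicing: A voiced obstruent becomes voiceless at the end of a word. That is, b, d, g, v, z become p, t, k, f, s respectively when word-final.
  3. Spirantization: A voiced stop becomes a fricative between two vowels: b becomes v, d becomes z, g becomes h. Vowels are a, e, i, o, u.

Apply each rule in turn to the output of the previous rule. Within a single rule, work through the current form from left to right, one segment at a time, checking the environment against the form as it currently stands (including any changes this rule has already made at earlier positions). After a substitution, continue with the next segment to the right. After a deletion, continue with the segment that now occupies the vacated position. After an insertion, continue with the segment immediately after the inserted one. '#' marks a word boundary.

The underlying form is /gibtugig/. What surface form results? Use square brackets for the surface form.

1 Regressive Voicing Assimilation: [gibtugig] → [giptugig]
2 Final Devoicing: [giptugig] → [giptugik]
3 Spirantization: [giptugik] → [giptuhik]

[giptuhik]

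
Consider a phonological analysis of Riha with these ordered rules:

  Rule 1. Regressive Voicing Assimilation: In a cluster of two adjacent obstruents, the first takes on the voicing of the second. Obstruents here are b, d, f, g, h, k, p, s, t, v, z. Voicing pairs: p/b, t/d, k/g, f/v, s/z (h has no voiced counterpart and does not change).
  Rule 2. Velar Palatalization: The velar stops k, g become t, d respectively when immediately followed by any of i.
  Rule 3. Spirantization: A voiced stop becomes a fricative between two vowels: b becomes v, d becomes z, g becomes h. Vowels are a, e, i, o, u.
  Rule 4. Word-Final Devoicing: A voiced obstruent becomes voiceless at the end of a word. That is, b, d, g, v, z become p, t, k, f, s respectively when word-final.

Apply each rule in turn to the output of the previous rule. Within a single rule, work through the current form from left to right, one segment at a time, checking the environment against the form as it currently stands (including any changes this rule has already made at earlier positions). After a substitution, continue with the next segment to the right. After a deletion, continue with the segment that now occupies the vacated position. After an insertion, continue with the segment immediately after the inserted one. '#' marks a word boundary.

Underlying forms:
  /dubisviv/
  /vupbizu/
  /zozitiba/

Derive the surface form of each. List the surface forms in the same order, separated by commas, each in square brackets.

/dubisviv/:
  Rule 1 Regressive Voicing Assimilation: [dubisviv] → [dubizviv]
  Rule 2 Velar Palatalization: no change — [dubizviv]
  Rule 3 Spirantization: [dubizviv] → [duvizviv]
  Rule 4 Word-Final Devoicing: [duvizviv] → [duvizvif]
/vupbizu/:
  Rule 1 Regressive Voicing Assimilation: [vupbizu] → [vubbizu]
  Rule 2 Velar Palatalization: no change — [vubbizu]
  Rule 3 Spirantization: no change — [vubbizu]
  Rule 4 Word-Final Devoicing: no change — [vubbizu]
/zozitiba/:
  Rule 1 Regressive Voicing Assimilation: no change — [zozitiba]
  Rule 2 Velar Palatalization: no change — [zozitiba]
  Rule 3 Spirantization: [zozitiba] → [zozitiva]
  Rule 4 Word-Final Devoicing: no change — [zozitiva]

[duvizvif], [vubbizu], [zozitiva]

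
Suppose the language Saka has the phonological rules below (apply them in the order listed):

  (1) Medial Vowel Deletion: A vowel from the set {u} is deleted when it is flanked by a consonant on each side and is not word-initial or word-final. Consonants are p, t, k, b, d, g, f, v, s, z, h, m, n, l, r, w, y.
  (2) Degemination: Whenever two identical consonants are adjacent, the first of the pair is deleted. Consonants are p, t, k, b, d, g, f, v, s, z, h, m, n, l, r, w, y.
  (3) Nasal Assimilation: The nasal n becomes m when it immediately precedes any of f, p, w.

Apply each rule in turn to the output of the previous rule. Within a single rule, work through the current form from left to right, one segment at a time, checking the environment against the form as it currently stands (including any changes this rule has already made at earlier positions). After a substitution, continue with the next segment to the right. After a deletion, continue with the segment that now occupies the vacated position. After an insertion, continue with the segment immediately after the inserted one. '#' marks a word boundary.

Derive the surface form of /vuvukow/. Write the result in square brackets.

[vkow]

(1) Medial Vowel Deletion: [vuvukow] → [vvkow]
(2) Degemination: [vvkow] → [vkow]
(3) Nasal Assimilation: no change — [vkow]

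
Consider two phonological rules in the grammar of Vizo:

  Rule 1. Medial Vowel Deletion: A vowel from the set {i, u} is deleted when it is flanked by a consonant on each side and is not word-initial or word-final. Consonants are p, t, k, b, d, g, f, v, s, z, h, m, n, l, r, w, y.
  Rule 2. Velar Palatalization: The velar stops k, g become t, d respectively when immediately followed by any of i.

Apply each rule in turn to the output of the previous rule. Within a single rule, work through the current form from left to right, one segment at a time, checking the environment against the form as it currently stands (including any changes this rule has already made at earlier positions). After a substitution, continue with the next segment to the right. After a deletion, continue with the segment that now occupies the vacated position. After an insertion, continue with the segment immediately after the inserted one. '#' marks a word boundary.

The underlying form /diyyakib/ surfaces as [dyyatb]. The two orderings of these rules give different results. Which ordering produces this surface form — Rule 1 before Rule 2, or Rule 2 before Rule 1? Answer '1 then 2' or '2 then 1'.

2 then 1

Order 1 then 2:
  1 Medial Vowel Deletion: [diyyakib] → [dyyakb]
  2 Velar Palatalization: no change — [dyyakb]
  result: [dyyakb]
Order 2 then 1:
  2 Velar Palatalization: [diyyakib] → [diyyatib]
  1 Medial Vowel Deletion: [diyyatib] → [dyyatb]
  result: [dyyatb]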